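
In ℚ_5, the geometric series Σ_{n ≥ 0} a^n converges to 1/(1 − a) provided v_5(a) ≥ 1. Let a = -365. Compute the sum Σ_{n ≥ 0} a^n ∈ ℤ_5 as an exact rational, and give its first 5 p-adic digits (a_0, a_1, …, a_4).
Σ a^n = 1/(1 − a) = 1/366;  first 5 digits = (1, 2, 4, 0, 0)

v_5(a) = 1 ≥ 1, so the series converges in ℤ_5 to 1/(1 − a) = 1/(1 − (-365)) = 1/366. Expand this rational in ℤ_5: compute digits iteratively via d_i = x_i mod 5, x_{i+1} = (x_i − d_i)/5. The first 5 digits are (1, 2, 4, 0, 0).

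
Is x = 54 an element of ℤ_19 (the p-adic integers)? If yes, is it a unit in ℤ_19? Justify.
x ∈ ℤ_19^× (unit); v_19(x) = 0

ℤ_19 = {x ∈ ℚ_19 : v_19(x) ≥ 0} and ℤ_19^× = {x ∈ ℤ_19 : v_19(x) = 0}. Here v_19(54) = v_19(num) − v_19(den) = 0; compare against these criteria.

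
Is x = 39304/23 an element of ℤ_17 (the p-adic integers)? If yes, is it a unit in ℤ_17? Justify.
x ∈ ℤ_17 but not a unit; v_17(x) = 3 > 0

ℤ_17 = {x ∈ ℚ_17 : v_17(x) ≥ 0} and ℤ_17^× = {x ∈ ℤ_17 : v_17(x) = 0}. Here v_17(39304/23) = v_17(num) − v_17(den) = 3; compare against these criteria.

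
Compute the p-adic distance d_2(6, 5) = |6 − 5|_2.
d_2(6, 5) = 1

Step 1 — x − y = 6 − 5 = 1. Step 2 — v_2(1) = 0 (factor: 1 = (2^0 · 1); the sign does not affect v_p). Step 3 — |x − y|_2 = 2^{0} = 1.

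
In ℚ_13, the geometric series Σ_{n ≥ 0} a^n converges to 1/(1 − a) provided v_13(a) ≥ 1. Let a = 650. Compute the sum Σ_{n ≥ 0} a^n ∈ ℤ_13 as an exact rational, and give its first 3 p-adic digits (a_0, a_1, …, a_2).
Σ a^n = 1/(1 − a) = -1/649;  first 3 digits = (1, 11, 7)

v_13(a) = 1 ≥ 1, so the series converges in ℤ_13 to 1/(1 − a) = 1/(1 − 650) = -1/649. Expand this rational in ℤ_13: compute digits iteratively via d_i = x_i mod 13, x_{i+1} = (x_i − d_i)/13. The first 3 digits are (1, 11, 7).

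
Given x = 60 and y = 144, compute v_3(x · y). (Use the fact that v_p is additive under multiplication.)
v_3(8640) = 3

v_p(x) = 1 (factor: 60 = 3^1 · 20); v_p(y) = 2 (factor: 144 = 3^2 · 16). Additivity: v_p(xy) = v_p(x) + v_p(y) = 1 + 2 = 3. (Direct check: xy = 8640 = 3^3 · (320).)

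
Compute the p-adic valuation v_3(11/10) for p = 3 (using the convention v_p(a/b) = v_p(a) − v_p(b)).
v_3(11/10) = 0

Factor powers of 3 from the numerator and denominator of the reduced fraction: 11 = 3^0 · 11 and 10 = 3^0 · 10. Apply v_p(a/b) = v_p(a) − v_p(b): v_3(11/10) = 0 − 0 = 0.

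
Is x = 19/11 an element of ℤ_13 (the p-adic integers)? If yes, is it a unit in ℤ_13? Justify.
x ∈ ℤ_13^× (unit); v_13(x) = 0

ℤ_13 = {x ∈ ℚ_13 : v_13(x) ≥ 0} and ℤ_13^× = {x ∈ ℤ_13 : v_13(x) = 0}. Here v_13(19/11) = v_13(num) − v_13(den) = 0; compare against these criteria.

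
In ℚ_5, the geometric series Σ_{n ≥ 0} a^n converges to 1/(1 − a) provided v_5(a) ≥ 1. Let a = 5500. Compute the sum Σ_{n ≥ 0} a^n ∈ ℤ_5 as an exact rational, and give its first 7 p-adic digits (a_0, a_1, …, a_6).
Σ a^n = 1/(1 − a) = -1/5499;  first 7 digits = (1, 0, 0, 4, 3, 1, 1)

v_5(a) = 3 ≥ 1, so the series converges in ℤ_5 to 1/(1 − a) = 1/(1 − 5500) = -1/5499. Expand this rational in ℤ_5: compute digits iteratively via d_i = x_i mod 5, x_{i+1} = (x_i − d_i)/5. The first 7 digits are (1, 0, 0, 4, 3, 1, 1).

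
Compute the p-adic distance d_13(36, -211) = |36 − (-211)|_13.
d_13(36, -211) = 1/13

Step 1 — x − y = 36 − (-211) = 247. Step 2 — v_13(247) = 1 (factor: 247 = (13^1 · 19); the sign does not affect v_p). Step 3 — |x − y|_13 = 13^{-1} = 1/13.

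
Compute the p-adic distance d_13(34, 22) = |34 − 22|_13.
d_13(34, 22) = 1

Step 1 — x − y = 34 − 22 = 12. Step 2 — v_13(12) = 0 (factor: 12 = (13^0 · 12); the sign does not affect v_p). Step 3 — |x − y|_13 = 13^{0} = 1.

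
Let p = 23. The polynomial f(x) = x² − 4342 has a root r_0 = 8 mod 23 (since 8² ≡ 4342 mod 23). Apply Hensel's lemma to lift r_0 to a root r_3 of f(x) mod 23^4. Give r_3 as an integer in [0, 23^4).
r_3 = 125450 (mod 279841)

Hensel's recurrence: r_{i+1} = r_i − f(r_i)·(f′(r_i))^{-1} mod 23^{i+2}, with f′(x) = 2x. Iterate:
  r_0 = 8 (mod 23)
  r_1 = 77 (mod 529)
  r_2 = 3780 (mod 12167)
  r_3 = 125450 (mod 279841)
Final: r_3 = 125450, and one checks f(r_3) ≡ 0 mod 23^4.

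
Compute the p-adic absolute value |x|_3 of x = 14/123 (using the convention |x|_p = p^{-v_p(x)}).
|14/123|_3 = 3

Step 1 — compute v_3(x) by factoring powers of 3 out of the numerator and denominator: v_3(14/123) = -1. Step 2 — apply |x|_p = p^{-v_p(x)} = 3^{1} = 3.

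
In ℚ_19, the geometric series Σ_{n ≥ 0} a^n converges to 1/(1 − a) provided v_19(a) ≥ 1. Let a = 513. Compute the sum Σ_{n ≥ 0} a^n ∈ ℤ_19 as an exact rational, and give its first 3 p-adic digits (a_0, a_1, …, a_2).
Σ a^n = 1/(1 − a) = -1/512;  first 3 digits = (1, 8, 8)

v_19(a) = 1 ≥ 1, so the series converges in ℤ_19 to 1/(1 − a) = 1/(1 − 513) = -1/512. Expand this rational in ℤ_19: compute digits iteratively via d_i = x_i mod 19, x_{i+1} = (x_i − d_i)/19. The first 3 digits are (1, 8, 8).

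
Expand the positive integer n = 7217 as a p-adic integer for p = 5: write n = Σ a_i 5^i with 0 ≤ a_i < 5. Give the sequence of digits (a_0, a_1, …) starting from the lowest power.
(a_0, a_1, …) = (2, 3, 3, 2, 1, 2)

Repeated division by 5 gives the digits low-to-high: 7217 = 2 + 3·5^1 + 3·5^2 + 2·5^3 + 1·5^4 + 2·5^5. Digit sequence: (2, 3, 3, 2, 1, 2).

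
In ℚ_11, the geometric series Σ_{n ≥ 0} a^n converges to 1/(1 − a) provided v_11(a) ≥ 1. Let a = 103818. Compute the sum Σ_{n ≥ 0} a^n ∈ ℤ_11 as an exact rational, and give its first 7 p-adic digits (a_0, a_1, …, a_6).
Σ a^n = 1/(1 − a) = -1/103817;  first 7 digits = (1, 0, 0, 1, 7, 0, 1)

v_11(a) = 3 ≥ 1, so the series converges in ℤ_11 to 1/(1 − a) = 1/(1 − 103818) = -1/103817. Expand this rational in ℤ_11: compute digits iteratively via d_i = x_i mod 11, x_{i+1} = (x_i − d_i)/11. The first 7 digits are (1, 0, 0, 1, 7, 0, 1).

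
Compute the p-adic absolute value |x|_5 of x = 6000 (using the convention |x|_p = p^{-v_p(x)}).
|6000|_5 = 1/125

Step 1 — compute v_5(x) by factoring powers of 5 out of the numerator and denominator: v_5(6000) = 3. Step 2 — apply |x|_p = p^{-v_p(x)} = 5^{-3} = 1/125.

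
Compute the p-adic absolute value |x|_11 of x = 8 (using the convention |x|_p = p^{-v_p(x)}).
|8|_11 = 1

Step 1 — compute v_11(x) by factoring powers of 11 out of the numerator and denominator: v_11(8) = 0. Step 2 — apply |x|_p = p^{-v_p(x)} = 11^{0} = 1.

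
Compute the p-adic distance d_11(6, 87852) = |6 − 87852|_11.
d_11(6, 87852) = 1/14641

Step 1 — x − y = 6 − 87852 = -87846. Step 2 — v_11(-87846) = 4 (factor: -87846 = −(11^4 · 6); the sign does not affect v_p). Step 3 — |x − y|_11 = 11^{-4} = 1/14641.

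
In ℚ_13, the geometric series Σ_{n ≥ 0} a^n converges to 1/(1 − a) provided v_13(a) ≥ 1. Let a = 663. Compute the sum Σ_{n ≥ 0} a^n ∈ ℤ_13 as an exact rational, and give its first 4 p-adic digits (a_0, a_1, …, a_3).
Σ a^n = 1/(1 − a) = -1/662;  first 4 digits = (1, 12, 4, 4)

v_13(a) = 1 ≥ 1, so the series converges in ℤ_13 to 1/(1 − a) = 1/(1 − 663) = -1/662. Expand this rational in ℤ_13: compute digits iteratively via d_i = x_i mod 13, x_{i+1} = (x_i − d_i)/13. The first 4 digits are (1, 12, 4, 4).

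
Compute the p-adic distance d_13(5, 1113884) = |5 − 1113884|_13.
d_13(5, 1113884) = 1/371293

Step 1 — x − y = 5 − 1113884 = -1113879. Step 2 — v_13(-1113879) = 5 (factor: -1113879 = −(13^5 · 3); the sign does not affect v_p). Step 3 — |x − y|_13 = 13^{-5} = 1/371293.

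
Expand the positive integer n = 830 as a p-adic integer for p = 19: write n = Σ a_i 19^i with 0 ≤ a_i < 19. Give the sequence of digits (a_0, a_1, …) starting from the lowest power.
(a_0, a_1, …) = (13, 5, 2)

Repeated division by 19 gives the digits low-to-high: 830 = 13 + 5·19^1 + 2·19^2. Digit sequence: (13, 5, 2).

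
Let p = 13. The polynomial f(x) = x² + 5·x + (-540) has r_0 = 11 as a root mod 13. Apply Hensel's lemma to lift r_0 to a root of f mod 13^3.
r_2 = 1220 (mod 2197)

Hensel: r_{i+1} = r_i − f(r_i)·(f′(r_i))^{-1} mod 13^{i+2}, f′(x) = 2x + 5. Iterate:
  r_0 = 11 (mod 13)
  r_1 = 37 (mod 169)
  r_2 = 1220 (mod 2197)
Final: r = 1220 satisfies f(r) ≡ 0 mod 13^3.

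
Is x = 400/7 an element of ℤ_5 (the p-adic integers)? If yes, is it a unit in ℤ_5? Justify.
x ∈ ℤ_5 but not a unit; v_5(x) = 2 > 0

ℤ_5 = {x ∈ ℚ_5 : v_5(x) ≥ 0} and ℤ_5^× = {x ∈ ℤ_5 : v_5(x) = 0}. Here v_5(400/7) = v_5(num) − v_5(den) = 2; compare against these criteria.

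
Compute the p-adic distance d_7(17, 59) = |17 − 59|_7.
d_7(17, 59) = 1/7

Step 1 — x − y = 17 − 59 = -42. Step 2 — v_7(-42) = 1 (factor: -42 = −(7^1 · 6); the sign does not affect v_p). Step 3 — |x − y|_7 = 7^{-1} = 1/7.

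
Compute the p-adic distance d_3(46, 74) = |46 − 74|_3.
d_3(46, 74) = 1

Step 1 — x − y = 46 − 74 = -28. Step 2 — v_3(-28) = 0 (factor: -28 = −(3^0 · 28); the sign does not affect v_p). Step 3 — |x − y|_3 = 3^{0} = 1.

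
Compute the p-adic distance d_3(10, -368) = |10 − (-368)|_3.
d_3(10, -368) = 1/27

Step 1 — x − y = 10 − (-368) = 378. Step 2 — v_3(378) = 3 (factor: 378 = (3^3 · 14); the sign does not affect v_p). Step 3 — |x − y|_3 = 3^{-3} = 1/27.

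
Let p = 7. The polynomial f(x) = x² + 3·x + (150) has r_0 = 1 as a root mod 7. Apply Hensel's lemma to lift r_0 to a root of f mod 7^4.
r_3 = 1940 (mod 2401)

Hensel: r_{i+1} = r_i − f(r_i)·(f′(r_i))^{-1} mod 7^{i+2}, f′(x) = 2x + 3. Iterate:
  r_0 = 1 (mod 7)
  r_1 = 29 (mod 49)
  r_2 = 225 (mod 343)
  r_3 = 1940 (mod 2401)
Final: r = 1940 satisfies f(r) ≡ 0 mod 7^4.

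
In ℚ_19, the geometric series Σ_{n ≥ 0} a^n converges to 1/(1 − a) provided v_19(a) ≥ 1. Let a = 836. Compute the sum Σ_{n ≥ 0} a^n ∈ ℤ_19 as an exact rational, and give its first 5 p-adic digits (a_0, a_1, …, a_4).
Σ a^n = 1/(1 − a) = -1/835;  first 5 digits = (1, 6, 0, 14, 8)

v_19(a) = 1 ≥ 1, so the series converges in ℤ_19 to 1/(1 − a) = 1/(1 − 836) = -1/835. Expand this rational in ℤ_19: compute digits iteratively via d_i = x_i mod 19, x_{i+1} = (x_i − d_i)/19. The first 5 digits are (1, 6, 0, 14, 8).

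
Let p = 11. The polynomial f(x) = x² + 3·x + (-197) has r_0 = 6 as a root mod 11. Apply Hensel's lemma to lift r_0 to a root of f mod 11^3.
r_2 = 435 (mod 1331)

Hensel: r_{i+1} = r_i − f(r_i)·(f′(r_i))^{-1} mod 11^{i+2}, f′(x) = 2x + 3. Iterate:
  r_0 = 6 (mod 11)
  r_1 = 72 (mod 121)
  r_2 = 435 (mod 1331)
Final: r = 435 satisfies f(r) ≡ 0 mod 11^3.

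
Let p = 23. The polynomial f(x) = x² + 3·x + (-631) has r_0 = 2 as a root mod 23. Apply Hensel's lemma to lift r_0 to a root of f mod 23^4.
r_3 = 190304 (mod 279841)

Hensel: r_{i+1} = r_i − f(r_i)·(f′(r_i))^{-1} mod 23^{i+2}, f′(x) = 2x + 3. Iterate:
  r_0 = 2 (mod 23)
  r_1 = 393 (mod 529)
  r_2 = 7799 (mod 12167)
  r_3 = 190304 (mod 279841)
Final: r = 190304 satisfies f(r) ≡ 0 mod 23^4.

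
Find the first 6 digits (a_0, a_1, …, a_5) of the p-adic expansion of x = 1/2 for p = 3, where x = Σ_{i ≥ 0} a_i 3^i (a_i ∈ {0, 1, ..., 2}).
(a_0, …, a_5) = (2, 1, 1, 1, 1, 1)

v_3(1/2) = 0 (numerator and denominator both coprime to 3), so x ∈ ℤ_3^×. Compute digits iteratively via a_i = x_i mod 3, x_{i+1} = (x_i − a_i)/3, with x_0 = x:
  x_0 = 1/2;  a_0 = 2;  x_1 = (x_0 − 2)/3 = -1/2
  x_1 = -1/2;  a_1 = 1;  x_2 = (x_1 − 1)/3 = -1/2
  x_2 = -1/2;  a_2 = 1;  x_3 = (x_2 − 1)/3 = -1/2
  x_3 = -1/2;  a_3 = 1;  x_4 = (x_3 − 1)/3 = -1/2
  x_4 = -1/2;  a_4 = 1;  x_5 = (x_4 − 1)/3 = -1/2
  x_5 = -1/2;  a_5 = 1;  x_6 = (x_5 − 1)/3 = -1/2
Digits: (2, 1, 1, 1, 1, 1).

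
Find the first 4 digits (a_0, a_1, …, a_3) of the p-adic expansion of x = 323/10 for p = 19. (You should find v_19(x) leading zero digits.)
(a_0, …, a_3) = (0, 15, 5, 13)

v_19(323/10) = 1, so a_0 = ... = a_0 = 0. Factor out: x = 19^1 · u with u = 17/10 a unit in ℤ_19. Expand u iteratively via a_{v+i} = u_i mod 19, u_{i+1} = (u_i − a_{v+i})/19:
  u_0 = 17/10;  a_1 = 15;  u_1 = (u_0 − 15)/19 = -7/10
  u_1 = -7/10;  a_2 = 5;  u_2 = (u_1 − 5)/19 = -3/10
  u_2 = -3/10;  a_3 = 13;  u_3 = (u_2 − 13)/19 = -7/10
Digits: (0, 15, 5, 13).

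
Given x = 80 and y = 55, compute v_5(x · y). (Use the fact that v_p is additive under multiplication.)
v_5(4400) = 2

v_p(x) = 1 (factor: 80 = 5^1 · 16); v_p(y) = 1 (factor: 55 = 5^1 · 11). Additivity: v_p(xy) = v_p(x) + v_p(y) = 1 + 1 = 2. (Direct check: xy = 4400 = 5^2 · (176).)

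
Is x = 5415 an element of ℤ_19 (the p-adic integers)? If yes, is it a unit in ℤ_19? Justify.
x ∈ ℤ_19 but not a unit; v_19(x) = 2 > 0

ℤ_19 = {x ∈ ℚ_19 : v_19(x) ≥ 0} and ℤ_19^× = {x ∈ ℤ_19 : v_19(x) = 0}. Here v_19(5415) = v_19(num) − v_19(den) = 2; compare against these criteria.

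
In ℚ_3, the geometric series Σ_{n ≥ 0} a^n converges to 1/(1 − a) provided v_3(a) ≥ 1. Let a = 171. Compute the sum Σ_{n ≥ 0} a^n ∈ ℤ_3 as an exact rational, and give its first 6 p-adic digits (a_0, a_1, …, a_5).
Σ a^n = 1/(1 − a) = -1/170;  first 6 digits = (1, 0, 1, 0, 0, 1)

v_3(a) = 2 ≥ 1, so the series converges in ℤ_3 to 1/(1 − a) = 1/(1 − 171) = -1/170. Expand this rational in ℤ_3: compute digits iteratively via d_i = x_i mod 3, x_{i+1} = (x_i − d_i)/3. The first 6 digits are (1, 0, 1, 0, 0, 1).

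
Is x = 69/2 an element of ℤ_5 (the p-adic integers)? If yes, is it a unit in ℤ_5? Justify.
x ∈ ℤ_5^× (unit); v_5(x) = 0

ℤ_5 = {x ∈ ℚ_5 : v_5(x) ≥ 0} and ℤ_5^× = {x ∈ ℤ_5 : v_5(x) = 0}. Here v_5(69/2) = v_5(num) − v_5(den) = 0; compare against these criteria.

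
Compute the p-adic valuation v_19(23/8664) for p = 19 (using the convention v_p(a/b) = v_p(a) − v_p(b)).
v_19(23/8664) = -2

Factor powers of 19 from the numerator and denominator of the reduced fraction: 23 = 19^0 · 23 and 8664 = 19^2 · 24. Apply v_p(a/b) = v_p(a) − v_p(b): v_19(23/8664) = 0 − 2 = -2.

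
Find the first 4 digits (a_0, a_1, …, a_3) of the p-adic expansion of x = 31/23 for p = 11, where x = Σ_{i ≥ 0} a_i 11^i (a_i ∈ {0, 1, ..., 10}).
(a_0, …, a_3) = (9, 6, 8, 4)

v_11(31/23) = 0 (numerator and denominator both coprime to 11), so x ∈ ℤ_11^×. Compute digits iteratively via a_i = x_i mod 11, x_{i+1} = (x_i − a_i)/11, with x_0 = x:
  x_0 = 31/23;  a_0 = 9;  x_1 = (x_0 − 9)/11 = -16/23
  x_1 = -16/23;  a_1 = 6;  x_2 = (x_1 − 6)/11 = -14/23
  x_2 = -14/23;  a_2 = 8;  x_3 = (x_2 − 8)/11 = -18/23
  x_3 = -18/23;  a_3 = 4;  x_4 = (x_3 − 4)/11 = -10/23
Digits: (9, 6, 8, 4).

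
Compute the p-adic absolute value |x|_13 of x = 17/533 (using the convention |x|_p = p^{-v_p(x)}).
|17/533|_13 = 13

Step 1 — compute v_13(x) by factoring powers of 13 out of the numerator and denominator: v_13(17/533) = -1. Step 2 — apply |x|_p = p^{-v_p(x)} = 13^{1} = 13.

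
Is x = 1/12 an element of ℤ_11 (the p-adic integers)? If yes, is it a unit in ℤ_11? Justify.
x ∈ ℤ_11^× (unit); v_11(x) = 0

ℤ_11 = {x ∈ ℚ_11 : v_11(x) ≥ 0} and ℤ_11^× = {x ∈ ℤ_11 : v_11(x) = 0}. Here v_11(1/12) = v_11(num) − v_11(den) = 0; compare against these criteria.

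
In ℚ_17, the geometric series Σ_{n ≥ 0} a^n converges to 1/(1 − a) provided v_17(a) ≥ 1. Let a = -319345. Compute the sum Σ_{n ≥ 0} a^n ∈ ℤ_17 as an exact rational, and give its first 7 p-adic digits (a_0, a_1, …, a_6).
Σ a^n = 1/(1 − a) = 1/319346;  first 7 digits = (1, 0, 0, 3, 13, 16, 8)

v_17(a) = 3 ≥ 1, so the series converges in ℤ_17 to 1/(1 − a) = 1/(1 − (-319345)) = 1/319346. Expand this rational in ℤ_17: compute digits iteratively via d_i = x_i mod 17, x_{i+1} = (x_i − d_i)/17. The first 7 digits are (1, 0, 0, 3, 13, 16, 8).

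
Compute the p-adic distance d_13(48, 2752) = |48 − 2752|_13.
d_13(48, 2752) = 1/169

Step 1 — x − y = 48 − 2752 = -2704. Step 2 — v_13(-2704) = 2 (factor: -2704 = −(13^2 · 16); the sign does not affect v_p). Step 3 — |x − y|_13 = 13^{-2} = 1/169.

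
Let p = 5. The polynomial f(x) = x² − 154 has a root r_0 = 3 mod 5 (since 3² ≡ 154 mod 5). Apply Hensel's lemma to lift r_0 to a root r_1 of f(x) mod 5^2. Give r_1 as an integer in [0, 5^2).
r_1 = 23 (mod 25)

Hensel's recurrence: r_{i+1} = r_i − f(r_i)·(f′(r_i))^{-1} mod 5^{i+2}, with f′(x) = 2x. Iterate:
  r_0 = 3 (mod 5)
  r_1 = 23 (mod 25)
Final: r_1 = 23, and one checks f(r_1) ≡ 0 mod 5^2.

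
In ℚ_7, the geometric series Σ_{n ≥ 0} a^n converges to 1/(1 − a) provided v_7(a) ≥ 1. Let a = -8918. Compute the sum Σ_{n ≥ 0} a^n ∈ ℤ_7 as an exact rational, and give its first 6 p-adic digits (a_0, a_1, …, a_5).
Σ a^n = 1/(1 − a) = 1/8919;  first 6 digits = (1, 0, 0, 2, 3, 6)

v_7(a) = 3 ≥ 1, so the series converges in ℤ_7 to 1/(1 − a) = 1/(1 − (-8918)) = 1/8919. Expand this rational in ℤ_7: compute digits iteratively via d_i = x_i mod 7, x_{i+1} = (x_i − d_i)/7. The first 6 digits are (1, 0, 0, 2, 3, 6).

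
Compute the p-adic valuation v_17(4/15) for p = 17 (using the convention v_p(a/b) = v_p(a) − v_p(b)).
v_17(4/15) = 0

Factor powers of 17 from the numerator and denominator of the reduced fraction: 4 = 17^0 · 4 and 15 = 17^0 · 15. Apply v_p(a/b) = v_p(a) − v_p(b): v_17(4/15) = 0 − 0 = 0.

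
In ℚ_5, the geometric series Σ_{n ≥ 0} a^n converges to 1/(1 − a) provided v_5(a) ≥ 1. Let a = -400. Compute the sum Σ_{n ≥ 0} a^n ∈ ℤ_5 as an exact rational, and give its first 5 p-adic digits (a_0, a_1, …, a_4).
Σ a^n = 1/(1 − a) = 1/401;  first 5 digits = (1, 0, 4, 1, 0)

v_5(a) = 2 ≥ 1, so the series converges in ℤ_5 to 1/(1 − a) = 1/(1 − (-400)) = 1/401. Expand this rational in ℤ_5: compute digits iteratively via d_i = x_i mod 5, x_{i+1} = (x_i − d_i)/5. The first 5 digits are (1, 0, 4, 1, 0).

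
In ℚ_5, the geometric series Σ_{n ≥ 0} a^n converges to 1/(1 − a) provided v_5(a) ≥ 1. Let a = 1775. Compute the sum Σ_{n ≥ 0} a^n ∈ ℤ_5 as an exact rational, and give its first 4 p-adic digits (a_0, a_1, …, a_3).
Σ a^n = 1/(1 − a) = -1/1774;  first 4 digits = (1, 0, 1, 4)

v_5(a) = 2 ≥ 1, so the series converges in ℤ_5 to 1/(1 − a) = 1/(1 − 1775) = -1/1774. Expand this rational in ℤ_5: compute digits iteratively via d_i = x_i mod 5, x_{i+1} = (x_i − d_i)/5. The first 4 digits are (1, 0, 1, 4).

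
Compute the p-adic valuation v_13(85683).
v_13(85683) = 4

v_13(n) is the largest exponent k such that 13^k divides n. Factor out: 85683 = 13^4 · 3. (Sign doesn't affect v_p.) So v_13(85683) = 4.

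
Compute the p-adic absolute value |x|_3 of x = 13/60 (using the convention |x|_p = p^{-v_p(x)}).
|13/60|_3 = 3

Step 1 — compute v_3(x) by factoring powers of 3 out of the numerator and denominator: v_3(13/60) = -1. Step 2 — apply |x|_p = p^{-v_p(x)} = 3^{1} = 3.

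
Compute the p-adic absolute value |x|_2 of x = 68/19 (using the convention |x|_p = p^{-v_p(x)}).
|68/19|_2 = 1/4

Step 1 — compute v_2(x) by factoring powers of 2 out of the numerator and denominator: v_2(68/19) = 2. Step 2 — apply |x|_p = p^{-v_p(x)} = 2^{-2} = 1/4.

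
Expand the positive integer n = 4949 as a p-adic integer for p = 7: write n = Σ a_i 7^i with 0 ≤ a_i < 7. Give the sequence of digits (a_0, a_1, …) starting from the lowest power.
(a_0, a_1, …) = (0, 0, 3, 0, 2)

Repeated division by 7 gives the digits low-to-high: 4949 = 3·7^2 + 2·7^4. Digit sequence: (0, 0, 3, 0, 2).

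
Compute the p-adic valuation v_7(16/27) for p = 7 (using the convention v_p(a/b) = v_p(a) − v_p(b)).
v_7(16/27) = 0

Factor powers of 7 from the numerator and denominator of the reduced fraction: 16 = 7^0 · 16 and 27 = 7^0 · 27. Apply v_p(a/b) = v_p(a) − v_p(b): v_7(16/27) = 0 − 0 = 0.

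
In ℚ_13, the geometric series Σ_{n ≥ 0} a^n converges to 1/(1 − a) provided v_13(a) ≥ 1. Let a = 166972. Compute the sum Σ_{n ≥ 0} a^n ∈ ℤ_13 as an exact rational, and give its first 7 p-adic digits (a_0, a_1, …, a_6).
Σ a^n = 1/(1 − a) = -1/166971;  first 7 digits = (1, 0, 0, 11, 5, 0, 4)

v_13(a) = 3 ≥ 1, so the series converges in ℤ_13 to 1/(1 − a) = 1/(1 − 166972) = -1/166971. Expand this rational in ℤ_13: compute digits iteratively via d_i = x_i mod 13, x_{i+1} = (x_i − d_i)/13. The first 7 digits are (1, 0, 0, 11, 5, 0, 4).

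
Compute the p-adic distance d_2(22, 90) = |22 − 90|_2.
d_2(22, 90) = 1/4

Step 1 — x − y = 22 − 90 = -68. Step 2 — v_2(-68) = 2 (factor: -68 = −(2^2 · 17); the sign does not affect v_p). Step 3 — |x − y|_2 = 2^{-2} = 1/4.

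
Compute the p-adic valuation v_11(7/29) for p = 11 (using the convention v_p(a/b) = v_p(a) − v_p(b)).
v_11(7/29) = 0

Factor powers of 11 from the numerator and denominator of the reduced fraction: 7 = 11^0 · 7 and 29 = 11^0 · 29. Apply v_p(a/b) = v_p(a) − v_p(b): v_11(7/29) = 0 − 0 = 0.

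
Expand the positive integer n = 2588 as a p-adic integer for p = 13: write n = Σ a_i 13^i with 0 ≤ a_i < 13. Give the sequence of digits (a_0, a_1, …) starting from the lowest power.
(a_0, a_1, …) = (1, 4, 2, 1)

Repeated division by 13 gives the digits low-to-high: 2588 = 1 + 4·13^1 + 2·13^2 + 1·13^3. Digit sequence: (1, 4, 2, 1).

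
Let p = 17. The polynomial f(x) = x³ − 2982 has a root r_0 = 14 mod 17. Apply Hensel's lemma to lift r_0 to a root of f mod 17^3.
r_2 = 4026 (mod 4913)

Hensel: r_{i+1} = r_i − f(r_i)/f′(r_i) mod 17^{i+2}, where f′(x) = 3x². Iterate:
  r_0 = 14 (mod 17)
  r_1 = 269 (mod 289)
  r_2 = 4026 (mod 4913)
Final: r = 4026 with f(r) ≡ 0 mod 17^3.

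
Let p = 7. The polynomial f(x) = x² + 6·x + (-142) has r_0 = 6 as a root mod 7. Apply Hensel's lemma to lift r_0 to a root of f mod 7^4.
r_3 = 636 (mod 2401)

Hensel: r_{i+1} = r_i − f(r_i)·(f′(r_i))^{-1} mod 7^{i+2}, f′(x) = 2x + 6. Iterate:
  r_0 = 6 (mod 7)
  r_1 = 48 (mod 49)
  r_2 = 293 (mod 343)
  r_3 = 636 (mod 2401)
Final: r = 636 satisfies f(r) ≡ 0 mod 7^4.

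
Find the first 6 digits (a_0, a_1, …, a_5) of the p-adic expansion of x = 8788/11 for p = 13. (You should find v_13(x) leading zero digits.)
(a_0, …, a_5) = (0, 0, 0, 11, 11, 5)

v_13(8788/11) = 3, so a_0 = ... = a_2 = 0. Factor out: x = 13^3 · u with u = 4/11 a unit in ℤ_13. Expand u iteratively via a_{v+i} = u_i mod 13, u_{i+1} = (u_i − a_{v+i})/13:
  u_0 = 4/11;  a_3 = 11;  u_1 = (u_0 − 11)/13 = -9/11
  u_1 = -9/11;  a_4 = 11;  u_2 = (u_1 − 11)/13 = -10/11
  u_2 = -10/11;  a_5 = 5;  u_3 = (u_2 − 5)/13 = -5/11
Digits: (0, 0, 0, 11, 11, 5).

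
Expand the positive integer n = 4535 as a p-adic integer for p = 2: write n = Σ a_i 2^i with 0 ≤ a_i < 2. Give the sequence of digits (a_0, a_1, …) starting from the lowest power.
(a_0, a_1, …) = (1, 1, 1, 0, 1, 1, 0, 1, 1, 0, 0, 0, 1)

Repeated division by 2 gives the digits low-to-high: 4535 = 1 + 1·2^1 + 1·2^2 + 1·2^4 + 1·2^5 + 1·2^7 + 1·2^8 + 1·2^12. Digit sequence: (1, 1, 1, 0, 1, 1, 0, 1, 1, 0, 0, 0, 1).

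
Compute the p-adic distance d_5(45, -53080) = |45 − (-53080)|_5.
d_5(45, -53080) = 1/3125

Step 1 — x − y = 45 − (-53080) = 53125. Step 2 — v_5(53125) = 5 (factor: 53125 = (5^5 · 17); the sign does not affect v_p). Step 3 — |x − y|_5 = 5^{-5} = 1/3125.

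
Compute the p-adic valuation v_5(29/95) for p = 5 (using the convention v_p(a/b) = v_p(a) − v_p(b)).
v_5(29/95) = -1

Factor powers of 5 from the numerator and denominator of the reduced fraction: 29 = 5^0 · 29 and 95 = 5^1 · 19. Apply v_p(a/b) = v_p(a) − v_p(b): v_5(29/95) = 0 − 1 = -1.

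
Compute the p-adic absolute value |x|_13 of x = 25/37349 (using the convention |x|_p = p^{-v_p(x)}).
|25/37349|_13 = 2197

Step 1 — compute v_13(x) by factoring powers of 13 out of the numerator and denominator: v_13(25/37349) = -3. Step 2 — apply |x|_p = p^{-v_p(x)} = 13^{3} = 2197.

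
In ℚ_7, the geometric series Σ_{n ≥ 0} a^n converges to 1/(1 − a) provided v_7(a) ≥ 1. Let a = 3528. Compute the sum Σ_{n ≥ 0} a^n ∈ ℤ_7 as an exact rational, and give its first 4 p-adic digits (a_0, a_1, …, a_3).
Σ a^n = 1/(1 − a) = -1/3527;  first 4 digits = (1, 0, 2, 3)

v_7(a) = 2 ≥ 1, so the series converges in ℤ_7 to 1/(1 − a) = 1/(1 − 3528) = -1/3527. Expand this rational in ℤ_7: compute digits iteratively via d_i = x_i mod 7, x_{i+1} = (x_i − d_i)/7. The first 4 digits are (1, 0, 2, 3).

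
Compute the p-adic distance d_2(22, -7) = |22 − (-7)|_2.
d_2(22, -7) = 1

Step 1 — x − y = 22 − (-7) = 29. Step 2 — v_2(29) = 0 (factor: 29 = (2^0 · 29); the sign does not affect v_p). Step 3 — |x − y|_2 = 2^{0} = 1.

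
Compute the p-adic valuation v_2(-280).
v_2(-280) = 3

v_2(n) is the largest exponent k such that 2^k divides n. Factor out: -280 = -2^3 · 35. (Sign doesn't affect v_p.) So v_2(-280) = 3.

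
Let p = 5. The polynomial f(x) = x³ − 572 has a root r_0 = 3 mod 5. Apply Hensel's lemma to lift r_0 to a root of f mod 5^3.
r_2 = 13 (mod 125)

Hensel: r_{i+1} = r_i − f(r_i)/f′(r_i) mod 5^{i+2}, where f′(x) = 3x². Iterate:
  r_0 = 3 (mod 5)
  r_1 = 13 (mod 25)
  r_2 = 13 (mod 125)
Final: r = 13 with f(r) ≡ 0 mod 5^3.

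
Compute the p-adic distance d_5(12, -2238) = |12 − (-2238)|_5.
d_5(12, -2238) = 1/125

Step 1 — x − y = 12 − (-2238) = 2250. Step 2 — v_5(2250) = 3 (factor: 2250 = (5^3 · 18); the sign does not affect v_p). Step 3 — |x − y|_5 = 5^{-3} = 1/125.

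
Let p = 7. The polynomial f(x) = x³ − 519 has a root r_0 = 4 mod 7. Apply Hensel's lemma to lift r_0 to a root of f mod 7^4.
r_3 = 2244 (mod 2401)

Hensel: r_{i+1} = r_i − f(r_i)/f′(r_i) mod 7^{i+2}, where f′(x) = 3x². Iterate:
  r_0 = 4 (mod 7)
  r_1 = 39 (mod 49)
  r_2 = 186 (mod 343)
  r_3 = 2244 (mod 2401)
Final: r = 2244 with f(r) ≡ 0 mod 7^4.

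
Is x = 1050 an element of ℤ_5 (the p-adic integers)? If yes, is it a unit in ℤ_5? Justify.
x ∈ ℤ_5 but not a unit; v_5(x) = 2 > 0

ℤ_5 = {x ∈ ℚ_5 : v_5(x) ≥ 0} and ℤ_5^× = {x ∈ ℤ_5 : v_5(x) = 0}. Here v_5(1050) = v_5(num) − v_5(den) = 2; compare against these criteria.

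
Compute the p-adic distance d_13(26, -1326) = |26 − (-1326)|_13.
d_13(26, -1326) = 1/169

Step 1 — x − y = 26 − (-1326) = 1352. Step 2 — v_13(1352) = 2 (factor: 1352 = (13^2 · 8); the sign does not affect v_p). Step 3 — |x − y|_13 = 13^{-2} = 1/169.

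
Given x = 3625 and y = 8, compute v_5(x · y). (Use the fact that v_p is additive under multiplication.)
v_5(29000) = 3

v_p(x) = 3 (factor: 3625 = 5^3 · 29); v_p(y) = 0 (factor: 8 = 5^0 · 8). Additivity: v_p(xy) = v_p(x) + v_p(y) = 3 + 0 = 3. (Direct check: xy = 29000 = 5^3 · (232).)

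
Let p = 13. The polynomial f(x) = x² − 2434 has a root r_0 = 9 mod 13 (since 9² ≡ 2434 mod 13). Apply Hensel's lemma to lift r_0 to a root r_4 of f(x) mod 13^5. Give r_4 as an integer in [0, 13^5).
r_4 = 318470 (mod 371293)

Hensel's recurrence: r_{i+1} = r_i − f(r_i)·(f′(r_i))^{-1} mod 13^{i+2}, with f′(x) = 2x. Iterate:
  r_0 = 9 (mod 13)
  r_1 = 74 (mod 169)
  r_2 = 2102 (mod 2197)
  r_3 = 4299 (mod 28561)
  r_4 = 318470 (mod 371293)
Final: r_4 = 318470, and one checks f(r_4) ≡ 0 mod 13^5.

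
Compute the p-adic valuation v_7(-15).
v_7(-15) = 0

v_7(n) is the largest exponent k such that 7^k divides n. Factor out: -15 = -7^0 · 15. (Sign doesn't affect v_p.) So v_7(-15) = 0.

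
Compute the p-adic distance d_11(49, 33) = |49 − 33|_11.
d_11(49, 33) = 1

Step 1 — x − y = 49 − 33 = 16. Step 2 — v_11(16) = 0 (factor: 16 = (11^0 · 16); the sign does not affect v_p). Step 3 — |x − y|_11 = 11^{0} = 1.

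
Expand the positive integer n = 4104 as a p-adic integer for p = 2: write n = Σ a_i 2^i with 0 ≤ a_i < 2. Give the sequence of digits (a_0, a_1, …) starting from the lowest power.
(a_0, a_1, …) = (0, 0, 0, 1, 0, 0, 0, 0, 0, 0, 0, 0, 1)

Repeated division by 2 gives the digits low-to-high: 4104 = 1·2^3 + 1·2^12. Digit sequence: (0, 0, 0, 1, 0, 0, 0, 0, 0, 0, 0, 0, 1).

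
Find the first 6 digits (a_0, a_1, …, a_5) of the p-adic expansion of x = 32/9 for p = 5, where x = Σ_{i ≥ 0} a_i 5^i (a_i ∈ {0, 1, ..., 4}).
(a_0, …, a_5) = (3, 4, 2, 0, 1, 2)

v_5(32/9) = 0 (numerator and denominator both coprime to 5), so x ∈ ℤ_5^×. Compute digits iteratively via a_i = x_i mod 5, x_{i+1} = (x_i − a_i)/5, with x_0 = x:
  x_0 = 32/9;  a_0 = 3;  x_1 = (x_0 − 3)/5 = 1/9
  x_1 = 1/9;  a_1 = 4;  x_2 = (x_1 − 4)/5 = -7/9
  x_2 = -7/9;  a_2 = 2;  x_3 = (x_2 − 2)/5 = -5/9
  x_3 = -5/9;  a_3 = 0;  x_4 = (x_3 − 0)/5 = -1/9
  x_4 = -1/9;  a_4 = 1;  x_5 = (x_4 − 1)/5 = -2/9
  x_5 = -2/9;  a_5 = 2;  x_6 = (x_5 − 2)/5 = -4/9
Digits: (3, 4, 2, 0, 1, 2).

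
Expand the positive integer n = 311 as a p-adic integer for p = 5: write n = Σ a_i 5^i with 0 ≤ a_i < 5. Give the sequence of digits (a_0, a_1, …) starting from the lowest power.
(a_0, a_1, …) = (1, 2, 2, 2)

Repeated division by 5 gives the digits low-to-high: 311 = 1 + 2·5^1 + 2·5^2 + 2·5^3. Digit sequence: (1, 2, 2, 2).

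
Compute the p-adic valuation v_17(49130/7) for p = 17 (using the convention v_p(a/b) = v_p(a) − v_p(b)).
v_17(49130/7) = 3

Factor powers of 17 from the numerator and denominator of the reduced fraction: 49130 = 17^3 · 10 and 7 = 17^0 · 7. Apply v_p(a/b) = v_p(a) − v_p(b): v_17(49130/7) = 3 − 0 = 3.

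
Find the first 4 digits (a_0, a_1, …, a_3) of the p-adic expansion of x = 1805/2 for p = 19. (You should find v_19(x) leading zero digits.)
(a_0, …, a_3) = (0, 0, 12, 9)

v_19(1805/2) = 2, so a_0 = ... = a_1 = 0. Factor out: x = 19^2 · u with u = 5/2 a unit in ℤ_19. Expand u iteratively via a_{v+i} = u_i mod 19, u_{i+1} = (u_i − a_{v+i})/19:
  u_0 = 5/2;  a_2 = 12;  u_1 = (u_0 − 12)/19 = -1/2
  u_1 = -1/2;  a_3 = 9;  u_2 = (u_1 − 9)/19 = -1/2
Digits: (0, 0, 12, 9).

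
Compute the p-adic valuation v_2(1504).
v_2(1504) = 5

v_2(n) is the largest exponent k such that 2^k divides n. Factor out: 1504 = 2^5 · 47. (Sign doesn't affect v_p.) So v_2(1504) = 5.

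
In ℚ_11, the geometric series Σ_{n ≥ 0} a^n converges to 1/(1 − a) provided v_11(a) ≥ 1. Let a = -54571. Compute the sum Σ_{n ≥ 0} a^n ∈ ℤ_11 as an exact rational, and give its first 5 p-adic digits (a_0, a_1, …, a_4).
Σ a^n = 1/(1 − a) = 1/54572;  first 5 digits = (1, 0, 0, 3, 7)

v_11(a) = 3 ≥ 1, so the series converges in ℤ_11 to 1/(1 − a) = 1/(1 − (-54571)) = 1/54572. Expand this rational in ℤ_11: compute digits iteratively via d_i = x_i mod 11, x_{i+1} = (x_i − d_i)/11. The first 5 digits are (1, 0, 0, 3, 7).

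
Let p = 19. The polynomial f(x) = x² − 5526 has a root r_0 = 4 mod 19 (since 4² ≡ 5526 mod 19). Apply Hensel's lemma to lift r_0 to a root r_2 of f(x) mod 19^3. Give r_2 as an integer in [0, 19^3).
r_2 = 1144 (mod 6859)

Hensel's recurrence: r_{i+1} = r_i − f(r_i)·(f′(r_i))^{-1} mod 19^{i+2}, with f′(x) = 2x. Iterate:
  r_0 = 4 (mod 19)
  r_1 = 61 (mod 361)
  r_2 = 1144 (mod 6859)
Final: r_2 = 1144, and one checks f(r_2) ≡ 0 mod 19^3.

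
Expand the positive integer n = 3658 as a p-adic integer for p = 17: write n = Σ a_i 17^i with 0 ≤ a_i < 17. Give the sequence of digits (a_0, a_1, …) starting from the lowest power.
(a_0, a_1, …) = (3, 11, 12)

Repeated division by 17 gives the digits low-to-high: 3658 = 3 + 11·17^1 + 12·17^2. Digit sequence: (3, 11, 12).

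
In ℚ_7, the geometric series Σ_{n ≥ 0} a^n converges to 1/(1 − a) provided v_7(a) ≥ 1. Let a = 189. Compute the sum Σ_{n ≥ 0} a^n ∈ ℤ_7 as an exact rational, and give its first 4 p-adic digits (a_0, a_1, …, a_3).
Σ a^n = 1/(1 − a) = -1/188;  first 4 digits = (1, 6, 4, 5)

v_7(a) = 1 ≥ 1, so the series converges in ℤ_7 to 1/(1 − a) = 1/(1 − 189) = -1/188. Expand this rational in ℤ_7: compute digits iteratively via d_i = x_i mod 7, x_{i+1} = (x_i − d_i)/7. The first 4 digits are (1, 6, 4, 5).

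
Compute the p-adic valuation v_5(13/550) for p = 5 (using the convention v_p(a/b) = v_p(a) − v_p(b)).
v_5(13/550) = -2

Factor powers of 5 from the numerator and denominator of the reduced fraction: 13 = 5^0 · 13 and 550 = 5^2 · 22. Apply v_p(a/b) = v_p(a) − v_p(b): v_5(13/550) = 0 − 2 = -2.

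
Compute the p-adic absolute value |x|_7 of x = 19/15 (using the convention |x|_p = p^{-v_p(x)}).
|19/15|_7 = 1

Step 1 — compute v_7(x) by factoring powers of 7 out of the numerator and denominator: v_7(19/15) = 0. Step 2 — apply |x|_p = p^{-v_p(x)} = 7^{0} = 1.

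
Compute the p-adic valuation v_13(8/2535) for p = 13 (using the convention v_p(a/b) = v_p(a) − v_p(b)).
v_13(8/2535) = -2

Factor powers of 13 from the numerator and denominator of the reduced fraction: 8 = 13^0 · 8 and 2535 = 13^2 · 15. Apply v_p(a/b) = v_p(a) − v_p(b): v_13(8/2535) = 0 − 2 = -2.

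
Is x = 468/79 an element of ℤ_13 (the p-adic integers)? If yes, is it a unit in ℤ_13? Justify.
x ∈ ℤ_13 but not a unit; v_13(x) = 1 > 0

ℤ_13 = {x ∈ ℚ_13 : v_13(x) ≥ 0} and ℤ_13^× = {x ∈ ℤ_13 : v_13(x) = 0}. Here v_13(468/79) = v_13(num) − v_13(den) = 1; compare against these criteria.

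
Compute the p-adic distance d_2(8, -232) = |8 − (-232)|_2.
d_2(8, -232) = 1/16

Step 1 — x − y = 8 − (-232) = 240. Step 2 — v_2(240) = 4 (factor: 240 = (2^4 · 15); the sign does not affect v_p). Step 3 — |x − y|_2 = 2^{-4} = 1/16.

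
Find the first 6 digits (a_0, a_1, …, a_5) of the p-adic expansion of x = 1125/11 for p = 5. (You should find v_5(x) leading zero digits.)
(a_0, …, a_5) = (0, 0, 0, 4, 3, 2)

v_5(1125/11) = 3, so a_0 = ... = a_2 = 0. Factor out: x = 5^3 · u with u = 9/11 a unit in ℤ_5. Expand u iteratively via a_{v+i} = u_i mod 5, u_{i+1} = (u_i − a_{v+i})/5:
  u_0 = 9/11;  a_3 = 4;  u_1 = (u_0 − 4)/5 = -7/11
  u_1 = -7/11;  a_4 = 3;  u_2 = (u_1 − 3)/5 = -8/11
  u_2 = -8/11;  a_5 = 2;  u_3 = (u_2 − 2)/5 = -6/11
Digits: (0, 0, 0, 4, 3, 2).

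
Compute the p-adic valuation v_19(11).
v_19(11) = 0

v_19(n) is the largest exponent k such that 19^k divides n. Factor out: 11 = 19^0 · 11. (Sign doesn't affect v_p.) So v_19(11) = 0.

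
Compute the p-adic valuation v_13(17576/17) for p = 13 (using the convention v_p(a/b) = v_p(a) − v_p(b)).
v_13(17576/17) = 3

Factor powers of 13 from the numerator and denominator of the reduced fraction: 17576 = 13^3 · 8 and 17 = 13^0 · 17. Apply v_p(a/b) = v_p(a) − v_p(b): v_13(17576/17) = 3 − 0 = 3.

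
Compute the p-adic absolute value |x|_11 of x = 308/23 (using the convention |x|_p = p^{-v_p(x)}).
|308/23|_11 = 1/11

Step 1 — compute v_11(x) by factoring powers of 11 out of the numerator and denominator: v_11(308/23) = 1. Step 2 — apply |x|_p = p^{-v_p(x)} = 11^{-1} = 1/11.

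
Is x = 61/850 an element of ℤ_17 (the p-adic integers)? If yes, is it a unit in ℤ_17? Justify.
x ∉ ℤ_17 (v_17(x) = -1 < 0)

ℤ_17 = {x ∈ ℚ_17 : v_17(x) ≥ 0} and ℤ_17^× = {x ∈ ℤ_17 : v_17(x) = 0}. Here v_17(61/850) = v_17(num) − v_17(den) = -1; compare against these criteria.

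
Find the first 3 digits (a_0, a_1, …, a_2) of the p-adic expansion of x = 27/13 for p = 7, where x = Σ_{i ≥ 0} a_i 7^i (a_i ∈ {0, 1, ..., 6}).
(a_0, …, a_2) = (1, 5, 2)

v_7(27/13) = 0 (numerator and denominator both coprime to 7), so x ∈ ℤ_7^×. Compute digits iteratively via a_i = x_i mod 7, x_{i+1} = (x_i − a_i)/7, with x_0 = x:
  x_0 = 27/13;  a_0 = 1;  x_1 = (x_0 − 1)/7 = 2/13
  x_1 = 2/13;  a_1 = 5;  x_2 = (x_1 − 5)/7 = -9/13
  x_2 = -9/13;  a_2 = 2;  x_3 = (x_2 − 2)/7 = -5/13
Digits: (1, 5, 2).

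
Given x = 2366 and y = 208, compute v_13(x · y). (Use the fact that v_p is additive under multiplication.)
v_13(492128) = 3

v_p(x) = 2 (factor: 2366 = 13^2 · 14); v_p(y) = 1 (factor: 208 = 13^1 · 16). Additivity: v_p(xy) = v_p(x) + v_p(y) = 2 + 1 = 3. (Direct check: xy = 492128 = 13^3 · (224).)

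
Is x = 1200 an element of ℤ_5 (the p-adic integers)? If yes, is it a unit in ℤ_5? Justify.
x ∈ ℤ_5 but not a unit; v_5(x) = 2 > 0

ℤ_5 = {x ∈ ℚ_5 : v_5(x) ≥ 0} and ℤ_5^× = {x ∈ ℤ_5 : v_5(x) = 0}. Here v_5(1200) = v_5(num) − v_5(den) = 2; compare against these criteria.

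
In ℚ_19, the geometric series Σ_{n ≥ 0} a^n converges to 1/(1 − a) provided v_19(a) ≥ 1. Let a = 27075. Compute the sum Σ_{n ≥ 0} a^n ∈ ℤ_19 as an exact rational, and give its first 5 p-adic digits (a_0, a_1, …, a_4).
Σ a^n = 1/(1 − a) = -1/27074;  first 5 digits = (1, 0, 18, 3, 1)

v_19(a) = 2 ≥ 1, so the series converges in ℤ_19 to 1/(1 − a) = 1/(1 − 27075) = -1/27074. Expand this rational in ℤ_19: compute digits iteratively via d_i = x_i mod 19, x_{i+1} = (x_i − d_i)/19. The first 5 digits are (1, 0, 18, 3, 1).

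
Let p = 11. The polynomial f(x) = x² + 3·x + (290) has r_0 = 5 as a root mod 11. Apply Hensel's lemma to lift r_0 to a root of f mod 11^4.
r_3 = 3107 (mod 14641)

Hensel: r_{i+1} = r_i − f(r_i)·(f′(r_i))^{-1} mod 11^{i+2}, f′(x) = 2x + 3. Iterate:
  r_0 = 5 (mod 11)
  r_1 = 82 (mod 121)
  r_2 = 445 (mod 1331)
  r_3 = 3107 (mod 14641)
Final: r = 3107 satisfies f(r) ≡ 0 mod 11^4.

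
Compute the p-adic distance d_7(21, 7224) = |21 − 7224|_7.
d_7(21, 7224) = 1/2401

Step 1 — x − y = 21 − 7224 = -7203. Step 2 — v_7(-7203) = 4 (factor: -7203 = −(7^4 · 3); the sign does not affect v_p). Step 3 — |x − y|_7 = 7^{-4} = 1/2401.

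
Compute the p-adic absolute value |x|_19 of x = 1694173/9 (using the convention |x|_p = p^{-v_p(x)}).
|1694173/9|_19 = 1/130321

Step 1 — compute v_19(x) by factoring powers of 19 out of the numerator and denominator: v_19(1694173/9) = 4. Step 2 — apply |x|_p = p^{-v_p(x)} = 19^{-4} = 1/130321.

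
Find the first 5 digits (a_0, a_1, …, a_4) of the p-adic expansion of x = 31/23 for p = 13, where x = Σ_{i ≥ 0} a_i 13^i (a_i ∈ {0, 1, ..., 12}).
(a_0, …, a_4) = (7, 12, 3, 11, 11)

v_13(31/23) = 0 (numerator and denominator both coprime to 13), so x ∈ ℤ_13^×. Compute digits iteratively via a_i = x_i mod 13, x_{i+1} = (x_i − a_i)/13, with x_0 = x:
  x_0 = 31/23;  a_0 = 7;  x_1 = (x_0 − 7)/13 = -10/23
  x_1 = -10/23;  a_1 = 12;  x_2 = (x_1 − 12)/13 = -22/23
  x_2 = -22/23;  a_2 = 3;  x_3 = (x_2 − 3)/13 = -7/23
  x_3 = -7/23;  a_3 = 11;  x_4 = (x_3 − 11)/13 = -20/23
  x_4 = -20/23;  a_4 = 11;  x_5 = (x_4 − 11)/13 = -21/23
Digits: (7, 12, 3, 11, 11).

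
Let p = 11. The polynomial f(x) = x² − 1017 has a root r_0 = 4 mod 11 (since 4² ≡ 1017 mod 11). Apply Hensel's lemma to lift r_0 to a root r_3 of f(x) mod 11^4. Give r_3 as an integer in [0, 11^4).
r_3 = 4107 (mod 14641)

Hensel's recurrence: r_{i+1} = r_i − f(r_i)·(f′(r_i))^{-1} mod 11^{i+2}, with f′(x) = 2x. Iterate:
  r_0 = 4 (mod 11)
  r_1 = 114 (mod 121)
  r_2 = 114 (mod 1331)
  r_3 = 4107 (mod 14641)
Final: r_3 = 4107, and one checks f(r_3) ≡ 0 mod 11^4.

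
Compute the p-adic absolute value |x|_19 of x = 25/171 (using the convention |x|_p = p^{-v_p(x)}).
|25/171|_19 = 19

Step 1 — compute v_19(x) by factoring powers of 19 out of the numerator and denominator: v_19(25/171) = -1. Step 2 — apply |x|_p = p^{-v_p(x)} = 19^{1} = 19.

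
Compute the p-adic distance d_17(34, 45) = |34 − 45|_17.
d_17(34, 45) = 1

Step 1 — x − y = 34 − 45 = -11. Step 2 — v_17(-11) = 0 (factor: -11 = −(17^0 · 11); the sign does not affect v_p). Step 3 — |x − y|_17 = 17^{0} = 1.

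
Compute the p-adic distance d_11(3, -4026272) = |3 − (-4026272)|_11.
d_11(3, -4026272) = 1/161051

Step 1 — x − y = 3 − (-4026272) = 4026275. Step 2 — v_11(4026275) = 5 (factor: 4026275 = (11^5 · 25); the sign does not affect v_p). Step 3 — |x − y|_11 = 11^{-5} = 1/161051.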